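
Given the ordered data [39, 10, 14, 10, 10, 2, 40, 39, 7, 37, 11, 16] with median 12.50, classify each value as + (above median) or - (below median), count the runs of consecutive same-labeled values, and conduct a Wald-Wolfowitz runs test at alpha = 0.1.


Step 1: Compute median = 12.50; label A = above, B = below.
Labels in order: ABABBBAABABA  (n_A = 6, n_B = 6)
Step 2: Count runs R = 9.
Step 3: Under H0 (random ordering), E[R] = 2*n_A*n_B/(n_A+n_B) + 1 = 2*6*6/12 + 1 = 7.0000.
        Var[R] = 2*n_A*n_B*(2*n_A*n_B - n_A - n_B) / ((n_A+n_B)^2 * (n_A+n_B-1)) = 4320/1584 = 2.7273.
        SD[R] = 1.6514.
Step 4: Continuity-corrected z = (R - 0.5 - E[R]) / SD[R] = (9 - 0.5 - 7.0000) / 1.6514 = 0.9083.
Step 5: Two-sided p-value via normal approximation = 2*(1 - Phi(|z|)) = 0.363722.
Step 6: alpha = 0.1. fail to reject H0.

R = 9, z = 0.9083, p = 0.363722, fail to reject H0.


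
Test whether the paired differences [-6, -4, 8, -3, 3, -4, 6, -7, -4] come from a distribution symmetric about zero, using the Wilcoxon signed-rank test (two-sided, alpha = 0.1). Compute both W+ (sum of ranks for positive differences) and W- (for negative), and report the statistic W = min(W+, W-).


Step 1: Drop any zero differences (none here) and take |d_i|.
|d| = [6, 4, 8, 3, 3, 4, 6, 7, 4]
Step 2: Midrank |d_i| (ties get averaged ranks).
ranks: |6|->6.5, |4|->4, |8|->9, |3|->1.5, |3|->1.5, |4|->4, |6|->6.5, |7|->8, |4|->4
Step 3: Attach original signs; sum ranks with positive sign and with negative sign.
W+ = 9 + 1.5 + 6.5 = 17
W- = 6.5 + 4 + 1.5 + 4 + 8 + 4 = 28
(Check: W+ + W- = 45 should equal n(n+1)/2 = 45.)
Step 4: Test statistic W = min(W+, W-) = 17.
Step 5: Ties in |d|, so use the tie-corrected normal approximation.
        E[W] = n(n+1)/4 = 9*10/4 = 22.5.
        Tie groups: |d|=3 (t=2), |d|=4 (t=3), |d|=6 (t=2); sum(t^3 - t) = 36.
        Var[W] = n(n+1)(2n+1)/24 - sum(t^3-t)/48 = 1710/24 - 36/48 = 70.5.
        z = (W - E[W]) / sqrt(Var[W]) = (17 - 22.5) / 8.3964 = -0.6550.
        Two-sided p = 2*Phi(z) = 0.512442.
Step 6: alpha = 0.1. fail to reject H0.

W+ = 17, W- = 28, W = min = 17, p = 0.512442, fail to reject H0.


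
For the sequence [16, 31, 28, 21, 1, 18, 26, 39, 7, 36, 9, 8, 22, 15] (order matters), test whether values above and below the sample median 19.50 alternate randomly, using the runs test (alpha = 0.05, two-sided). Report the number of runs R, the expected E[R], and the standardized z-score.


Step 1: Compute median = 19.50; label A = above, B = below.
Labels in order: BAAABBAABABBAB  (n_A = 7, n_B = 7)
Step 2: Count runs R = 9.
Step 3: Under H0 (random ordering), E[R] = 2*n_A*n_B/(n_A+n_B) + 1 = 2*7*7/14 + 1 = 8.0000.
        Var[R] = 2*n_A*n_B*(2*n_A*n_B - n_A - n_B) / ((n_A+n_B)^2 * (n_A+n_B-1)) = 8232/2548 = 3.2308.
        SD[R] = 1.7974.
Step 4: Continuity-corrected z = (R - 0.5 - E[R]) / SD[R] = (9 - 0.5 - 8.0000) / 1.7974 = 0.2782.
Step 5: Two-sided p-value via normal approximation = 2*(1 - Phi(|z|)) = 0.780879.
Step 6: alpha = 0.05. fail to reject H0.

R = 9, z = 0.2782, p = 0.780879, fail to reject H0.


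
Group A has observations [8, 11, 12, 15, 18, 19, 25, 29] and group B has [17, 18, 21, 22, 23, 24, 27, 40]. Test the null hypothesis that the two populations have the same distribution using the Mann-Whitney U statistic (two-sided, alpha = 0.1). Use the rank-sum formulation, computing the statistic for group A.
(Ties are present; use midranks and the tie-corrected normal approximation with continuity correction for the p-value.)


Step 1: Combine and sort all 16 observations; assign midranks.
sorted (value, group): (8,X), (11,X), (12,X), (15,X), (17,Y), (18,X), (18,Y), (19,X), (21,Y), (22,Y), (23,Y), (24,Y), (25,X), (27,Y), (29,X), (40,Y)
ranks: 8->1, 11->2, 12->3, 15->4, 17->5, 18->6.5, 18->6.5, 19->8, 21->9, 22->10, 23->11, 24->12, 25->13, 27->14, 29->15, 40->16
Step 2: Rank sum for X: R1 = 1 + 2 + 3 + 4 + 6.5 + 8 + 13 + 15 = 52.5.
Step 3: U_X = R1 - n1(n1+1)/2 = 52.5 - 8*9/2 = 52.5 - 36 = 16.5.
       U_Y = n1*n2 - U_X = 64 - 16.5 = 47.5.
Step 4: Ties are present, so use the tie-corrected normal approximation (with continuity correction) for the p-value.
Step 5: p-value = 0.114916; compare to alpha = 0.1. fail to reject H0.

U_X = 16.5, p = 0.114916, fail to reject H0 at alpha = 0.1.


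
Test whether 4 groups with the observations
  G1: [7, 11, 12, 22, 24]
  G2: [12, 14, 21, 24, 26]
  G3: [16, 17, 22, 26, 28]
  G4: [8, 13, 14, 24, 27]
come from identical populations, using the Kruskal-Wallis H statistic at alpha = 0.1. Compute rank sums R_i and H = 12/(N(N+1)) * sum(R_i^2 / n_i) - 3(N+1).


Step 1: Combine all N = 20 observations and assign midranks.
sorted (value, group, rank): (7,G1,1), (8,G4,2), (11,G1,3), (12,G1,4.5), (12,G2,4.5), (13,G4,6), (14,G2,7.5), (14,G4,7.5), (16,G3,9), (17,G3,10), (21,G2,11), (22,G1,12.5), (22,G3,12.5), (24,G1,15), (24,G2,15), (24,G4,15), (26,G2,17.5), (26,G3,17.5), (27,G4,19), (28,G3,20)
Step 2: Sum ranks within each group.
R_1 = 36 (n_1 = 5)
R_2 = 55.5 (n_2 = 5)
R_3 = 69 (n_3 = 5)
R_4 = 49.5 (n_4 = 5)
Step 3: H = 12/(N(N+1)) * sum(R_i^2/n_i) - 3(N+1)
     = 12/(20*21) * (36^2/5 + 55.5^2/5 + 69^2/5 + 49.5^2/5) - 3*21
     = 0.028571 * 2317.5 - 63
     = 3.214286.
Step 4: Ties present; correction factor C = 1 - 48/(20^3 - 20) = 0.993985. Corrected H = 3.214286 / 0.993985 = 3.233737.
Step 5: Under H0, H ~ chi^2(3); p-value = 0.356972.
Step 6: alpha = 0.1. fail to reject H0.

H = 3.2337, df = 3, p = 0.356972, fail to reject H0.


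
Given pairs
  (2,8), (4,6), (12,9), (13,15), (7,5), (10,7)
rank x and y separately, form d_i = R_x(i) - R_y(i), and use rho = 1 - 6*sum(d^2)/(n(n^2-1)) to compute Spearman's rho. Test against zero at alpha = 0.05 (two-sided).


Step 1: Rank x and y separately (midranks; no ties here).
rank(x): 2->1, 4->2, 12->5, 13->6, 7->3, 10->4
rank(y): 8->4, 6->2, 9->5, 15->6, 5->1, 7->3
Step 2: d_i = R_x(i) - R_y(i); compute d_i^2.
  (1-4)^2=9, (2-2)^2=0, (5-5)^2=0, (6-6)^2=0, (3-1)^2=4, (4-3)^2=1
sum(d^2) = 14.
Step 3: rho = 1 - 6*14 / (6*(6^2 - 1)) = 1 - 84/210 = 0.600000.
Step 4: Under H0, t = rho * sqrt((n-2)/(1-rho^2)) = 1.5000 ~ t(4).
Step 5: Two-sided p-value from the t-distribution with 4 df = 0.208000.
Step 6: alpha = 0.05. fail to reject H0.

rho = 0.6000, p = 0.208000, fail to reject H0 at alpha = 0.05.


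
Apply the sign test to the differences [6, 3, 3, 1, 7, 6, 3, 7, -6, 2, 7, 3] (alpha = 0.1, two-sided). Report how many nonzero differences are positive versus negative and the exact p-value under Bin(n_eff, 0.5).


Step 1: Discard zero differences. Original n = 12; n_eff = number of nonzero differences = 12.
Nonzero differences (with sign): +6, +3, +3, +1, +7, +6, +3, +7, -6, +2, +7, +3
Step 2: Count signs: positive = 11, negative = 1.
Step 3: Under H0: P(positive) = 0.5, so the number of positives S ~ Bin(12, 0.5).
Step 4: Two-sided exact p-value = sum of Bin(12,0.5) probabilities at or below the observed probability = 0.006348.
Step 5: alpha = 0.1. reject H0.

n_eff = 12, pos = 11, neg = 1, p = 0.006348, reject H0.


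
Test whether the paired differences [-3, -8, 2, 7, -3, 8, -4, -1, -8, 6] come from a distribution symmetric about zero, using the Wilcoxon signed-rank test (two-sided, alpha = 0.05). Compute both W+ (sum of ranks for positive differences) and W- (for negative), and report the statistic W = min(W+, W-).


Step 1: Drop any zero differences (none here) and take |d_i|.
|d| = [3, 8, 2, 7, 3, 8, 4, 1, 8, 6]
Step 2: Midrank |d_i| (ties get averaged ranks).
ranks: |3|->3.5, |8|->9, |2|->2, |7|->7, |3|->3.5, |8|->9, |4|->5, |1|->1, |8|->9, |6|->6
Step 3: Attach original signs; sum ranks with positive sign and with negative sign.
W+ = 2 + 7 + 9 + 6 = 24
W- = 3.5 + 9 + 3.5 + 5 + 1 + 9 = 31
(Check: W+ + W- = 55 should equal n(n+1)/2 = 55.)
Step 4: Test statistic W = min(W+, W-) = 24.
Step 5: Ties in |d|, so use the tie-corrected normal approximation.
        E[W] = n(n+1)/4 = 10*11/4 = 27.5.
        Tie groups: |d|=3 (t=2), |d|=8 (t=3); sum(t^3 - t) = 30.
        Var[W] = n(n+1)(2n+1)/24 - sum(t^3-t)/48 = 2310/24 - 30/48 = 95.625.
        z = (W - E[W]) / sqrt(Var[W]) = (24 - 27.5) / 9.7788 = -0.3579.
        Two-sided p = 2*Phi(z) = 0.720405.
Step 6: alpha = 0.05. fail to reject H0.

W+ = 24, W- = 31, W = min = 24, p = 0.720405, fail to reject H0.


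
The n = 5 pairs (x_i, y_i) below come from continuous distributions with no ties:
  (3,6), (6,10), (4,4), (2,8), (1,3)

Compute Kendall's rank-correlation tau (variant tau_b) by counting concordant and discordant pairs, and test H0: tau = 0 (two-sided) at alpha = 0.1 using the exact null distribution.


Step 1: Enumerate the 10 unordered pairs (i,j) with i<j and classify each by sign(x_j-x_i) * sign(y_j-y_i).
  (1,2):dx=+3,dy=+4->C; (1,3):dx=+1,dy=-2->D; (1,4):dx=-1,dy=+2->D; (1,5):dx=-2,dy=-3->C
  (2,3):dx=-2,dy=-6->C; (2,4):dx=-4,dy=-2->C; (2,5):dx=-5,dy=-7->C; (3,4):dx=-2,dy=+4->D
  (3,5):dx=-3,dy=-1->C; (4,5):dx=-1,dy=-5->C
Step 2: C = 7, D = 3, total pairs = 10.
Step 3: tau = (C - D)/(n(n-1)/2) = (7 - 3)/10 = 0.400000.
Step 4: Exact two-sided p-value (enumerate n! = 120 permutations of y under H0): p = 0.483333.
Step 5: alpha = 0.1. fail to reject H0.

tau_b = 0.4000 (C=7, D=3), p = 0.483333, fail to reject H0.


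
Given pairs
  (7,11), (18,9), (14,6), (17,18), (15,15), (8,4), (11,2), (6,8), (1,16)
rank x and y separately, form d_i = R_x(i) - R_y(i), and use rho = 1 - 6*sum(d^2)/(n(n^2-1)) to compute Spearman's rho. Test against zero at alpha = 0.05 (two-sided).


Step 1: Rank x and y separately (midranks; no ties here).
rank(x): 7->3, 18->9, 14->6, 17->8, 15->7, 8->4, 11->5, 6->2, 1->1
rank(y): 11->6, 9->5, 6->3, 18->9, 15->7, 4->2, 2->1, 8->4, 16->8
Step 2: d_i = R_x(i) - R_y(i); compute d_i^2.
  (3-6)^2=9, (9-5)^2=16, (6-3)^2=9, (8-9)^2=1, (7-7)^2=0, (4-2)^2=4, (5-1)^2=16, (2-4)^2=4, (1-8)^2=49
sum(d^2) = 108.
Step 3: rho = 1 - 6*108 / (9*(9^2 - 1)) = 1 - 648/720 = 0.100000.
Step 4: Under H0, t = rho * sqrt((n-2)/(1-rho^2)) = 0.2659 ~ t(7).
Step 5: Two-sided p-value from the t-distribution with 7 df = 0.797972.
Step 6: alpha = 0.05. fail to reject H0.

rho = 0.1000, p = 0.797972, fail to reject H0 at alpha = 0.05.


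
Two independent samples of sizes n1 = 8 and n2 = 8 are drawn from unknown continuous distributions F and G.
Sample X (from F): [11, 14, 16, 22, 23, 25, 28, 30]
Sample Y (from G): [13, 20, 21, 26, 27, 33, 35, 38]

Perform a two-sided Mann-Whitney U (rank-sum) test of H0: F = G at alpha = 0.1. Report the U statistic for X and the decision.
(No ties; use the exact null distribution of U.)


Step 1: Combine and sort all 16 observations; assign midranks.
sorted (value, group): (11,X), (13,Y), (14,X), (16,X), (20,Y), (21,Y), (22,X), (23,X), (25,X), (26,Y), (27,Y), (28,X), (30,X), (33,Y), (35,Y), (38,Y)
ranks: 11->1, 13->2, 14->3, 16->4, 20->5, 21->6, 22->7, 23->8, 25->9, 26->10, 27->11, 28->12, 30->13, 33->14, 35->15, 38->16
Step 2: Rank sum for X: R1 = 1 + 3 + 4 + 7 + 8 + 9 + 12 + 13 = 57.
Step 3: U_X = R1 - n1(n1+1)/2 = 57 - 8*9/2 = 57 - 36 = 21.
       U_Y = n1*n2 - U_X = 64 - 21 = 43.
Step 4: No ties, so the exact null distribution of U (based on enumerating the C(16,8) = 12870 equally likely rank assignments) gives the two-sided p-value.
Step 5: p-value = 0.278632; compare to alpha = 0.1. fail to reject H0.

U_X = 21, p = 0.278632, fail to reject H0 at alpha = 0.1.


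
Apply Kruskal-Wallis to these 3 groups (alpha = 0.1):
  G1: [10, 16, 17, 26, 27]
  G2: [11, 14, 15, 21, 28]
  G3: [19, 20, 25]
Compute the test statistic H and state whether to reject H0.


Step 1: Combine all N = 13 observations and assign midranks.
sorted (value, group, rank): (10,G1,1), (11,G2,2), (14,G2,3), (15,G2,4), (16,G1,5), (17,G1,6), (19,G3,7), (20,G3,8), (21,G2,9), (25,G3,10), (26,G1,11), (27,G1,12), (28,G2,13)
Step 2: Sum ranks within each group.
R_1 = 35 (n_1 = 5)
R_2 = 31 (n_2 = 5)
R_3 = 25 (n_3 = 3)
Step 3: H = 12/(N(N+1)) * sum(R_i^2/n_i) - 3(N+1)
     = 12/(13*14) * (35^2/5 + 31^2/5 + 25^2/3) - 3*14
     = 0.065934 * 645.533 - 42
     = 0.562637.
Step 4: No ties, so H is used without correction.
Step 5: Under H0, H ~ chi^2(2); p-value = 0.754788.
Step 6: alpha = 0.1. fail to reject H0.

H = 0.5626, df = 2, p = 0.754788, fail to reject H0.


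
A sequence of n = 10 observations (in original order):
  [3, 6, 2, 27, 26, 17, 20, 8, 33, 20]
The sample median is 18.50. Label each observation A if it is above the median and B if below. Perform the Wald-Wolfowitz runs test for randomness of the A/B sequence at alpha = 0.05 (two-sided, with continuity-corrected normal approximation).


Step 1: Compute median = 18.50; label A = above, B = below.
Labels in order: BBBAABABAA  (n_A = 5, n_B = 5)
Step 2: Count runs R = 6.
Step 3: Under H0 (random ordering), E[R] = 2*n_A*n_B/(n_A+n_B) + 1 = 2*5*5/10 + 1 = 6.0000.
        Var[R] = 2*n_A*n_B*(2*n_A*n_B - n_A - n_B) / ((n_A+n_B)^2 * (n_A+n_B-1)) = 2000/900 = 2.2222.
        SD[R] = 1.4907.
Step 4: R = E[R], so z = 0 with no continuity correction.
Step 5: Two-sided p-value via normal approximation = 2*(1 - Phi(|z|)) = 1.000000.
Step 6: alpha = 0.05. fail to reject H0.

R = 6, z = 0.0000, p = 1.000000, fail to reject H0.


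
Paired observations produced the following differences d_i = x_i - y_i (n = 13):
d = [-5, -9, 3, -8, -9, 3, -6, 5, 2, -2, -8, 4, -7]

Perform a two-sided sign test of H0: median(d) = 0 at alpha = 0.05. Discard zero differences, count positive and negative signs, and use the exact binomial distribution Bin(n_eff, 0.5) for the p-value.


Step 1: Discard zero differences. Original n = 13; n_eff = number of nonzero differences = 13.
Nonzero differences (with sign): -5, -9, +3, -8, -9, +3, -6, +5, +2, -2, -8, +4, -7
Step 2: Count signs: positive = 5, negative = 8.
Step 3: Under H0: P(positive) = 0.5, so the number of positives S ~ Bin(13, 0.5).
Step 4: Two-sided exact p-value = sum of Bin(13,0.5) probabilities at or below the observed probability = 0.581055.
Step 5: alpha = 0.05. fail to reject H0.

n_eff = 13, pos = 5, neg = 8, p = 0.581055, fail to reject H0.


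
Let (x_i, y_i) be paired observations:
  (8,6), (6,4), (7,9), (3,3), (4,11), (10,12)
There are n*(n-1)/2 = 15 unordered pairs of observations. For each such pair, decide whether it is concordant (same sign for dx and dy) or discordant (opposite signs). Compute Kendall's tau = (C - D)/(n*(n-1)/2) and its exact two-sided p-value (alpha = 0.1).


Step 1: Enumerate the 15 unordered pairs (i,j) with i<j and classify each by sign(x_j-x_i) * sign(y_j-y_i).
  (1,2):dx=-2,dy=-2->C; (1,3):dx=-1,dy=+3->D; (1,4):dx=-5,dy=-3->C; (1,5):dx=-4,dy=+5->D
  (1,6):dx=+2,dy=+6->C; (2,3):dx=+1,dy=+5->C; (2,4):dx=-3,dy=-1->C; (2,5):dx=-2,dy=+7->D
  (2,6):dx=+4,dy=+8->C; (3,4):dx=-4,dy=-6->C; (3,5):dx=-3,dy=+2->D; (3,6):dx=+3,dy=+3->C
  (4,5):dx=+1,dy=+8->C; (4,6):dx=+7,dy=+9->C; (5,6):dx=+6,dy=+1->C
Step 2: C = 11, D = 4, total pairs = 15.
Step 3: tau = (C - D)/(n(n-1)/2) = (11 - 4)/15 = 0.466667.
Step 4: Exact two-sided p-value (enumerate n! = 720 permutations of y under H0): p = 0.272222.
Step 5: alpha = 0.1. fail to reject H0.

tau_b = 0.4667 (C=11, D=4), p = 0.272222, fail to reject H0.


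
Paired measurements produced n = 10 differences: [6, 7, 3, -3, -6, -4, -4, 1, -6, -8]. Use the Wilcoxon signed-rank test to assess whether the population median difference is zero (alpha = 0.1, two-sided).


Step 1: Drop any zero differences (none here) and take |d_i|.
|d| = [6, 7, 3, 3, 6, 4, 4, 1, 6, 8]
Step 2: Midrank |d_i| (ties get averaged ranks).
ranks: |6|->7, |7|->9, |3|->2.5, |3|->2.5, |6|->7, |4|->4.5, |4|->4.5, |1|->1, |6|->7, |8|->10
Step 3: Attach original signs; sum ranks with positive sign and with negative sign.
W+ = 7 + 9 + 2.5 + 1 = 19.5
W- = 2.5 + 7 + 4.5 + 4.5 + 7 + 10 = 35.5
(Check: W+ + W- = 55 should equal n(n+1)/2 = 55.)
Step 4: Test statistic W = min(W+, W-) = 19.5.
Step 5: Ties in |d|, so use the tie-corrected normal approximation.
        E[W] = n(n+1)/4 = 10*11/4 = 27.5.
        Tie groups: |d|=3 (t=2), |d|=4 (t=2), |d|=6 (t=3); sum(t^3 - t) = 36.
        Var[W] = n(n+1)(2n+1)/24 - sum(t^3-t)/48 = 2310/24 - 36/48 = 95.5.
        z = (W - E[W]) / sqrt(Var[W]) = (19.5 - 27.5) / 9.7724 = -0.8186.
        Two-sided p = 2*Phi(z) = 0.412997.
Step 6: alpha = 0.1. fail to reject H0.

W+ = 19.5, W- = 35.5, W = min = 19.5, p = 0.412997, fail to reject H0.


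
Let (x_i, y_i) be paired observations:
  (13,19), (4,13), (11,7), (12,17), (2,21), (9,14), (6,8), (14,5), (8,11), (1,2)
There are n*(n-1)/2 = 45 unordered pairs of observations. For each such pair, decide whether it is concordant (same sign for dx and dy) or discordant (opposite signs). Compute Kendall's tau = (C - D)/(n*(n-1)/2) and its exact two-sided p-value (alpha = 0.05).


Step 1: Enumerate the 45 unordered pairs (i,j) with i<j and classify each by sign(x_j-x_i) * sign(y_j-y_i).
  (1,2):dx=-9,dy=-6->C; (1,3):dx=-2,dy=-12->C; (1,4):dx=-1,dy=-2->C; (1,5):dx=-11,dy=+2->D
  (1,6):dx=-4,dy=-5->C; (1,7):dx=-7,dy=-11->C; (1,8):dx=+1,dy=-14->D; (1,9):dx=-5,dy=-8->C
  (1,10):dx=-12,dy=-17->C; (2,3):dx=+7,dy=-6->D; (2,4):dx=+8,dy=+4->C; (2,5):dx=-2,dy=+8->D
  (2,6):dx=+5,dy=+1->C; (2,7):dx=+2,dy=-5->D; (2,8):dx=+10,dy=-8->D; (2,9):dx=+4,dy=-2->D
  (2,10):dx=-3,dy=-11->C; (3,4):dx=+1,dy=+10->C; (3,5):dx=-9,dy=+14->D; (3,6):dx=-2,dy=+7->D
  (3,7):dx=-5,dy=+1->D; (3,8):dx=+3,dy=-2->D; (3,9):dx=-3,dy=+4->D; (3,10):dx=-10,dy=-5->C
  (4,5):dx=-10,dy=+4->D; (4,6):dx=-3,dy=-3->C; (4,7):dx=-6,dy=-9->C; (4,8):dx=+2,dy=-12->D
  (4,9):dx=-4,dy=-6->C; (4,10):dx=-11,dy=-15->C; (5,6):dx=+7,dy=-7->D; (5,7):dx=+4,dy=-13->D
  (5,8):dx=+12,dy=-16->D; (5,9):dx=+6,dy=-10->D; (5,10):dx=-1,dy=-19->C; (6,7):dx=-3,dy=-6->C
  (6,8):dx=+5,dy=-9->D; (6,9):dx=-1,dy=-3->C; (6,10):dx=-8,dy=-12->C; (7,8):dx=+8,dy=-3->D
  (7,9):dx=+2,dy=+3->C; (7,10):dx=-5,dy=-6->C; (8,9):dx=-6,dy=+6->D; (8,10):dx=-13,dy=-3->C
  (9,10):dx=-7,dy=-9->C
Step 2: C = 24, D = 21, total pairs = 45.
Step 3: tau = (C - D)/(n(n-1)/2) = (24 - 21)/45 = 0.066667.
Step 4: Exact two-sided p-value (enumerate n! = 3628800 permutations of y under H0): p = 0.861801.
Step 5: alpha = 0.05. fail to reject H0.

tau_b = 0.0667 (C=24, D=21), p = 0.861801, fail to reject H0.


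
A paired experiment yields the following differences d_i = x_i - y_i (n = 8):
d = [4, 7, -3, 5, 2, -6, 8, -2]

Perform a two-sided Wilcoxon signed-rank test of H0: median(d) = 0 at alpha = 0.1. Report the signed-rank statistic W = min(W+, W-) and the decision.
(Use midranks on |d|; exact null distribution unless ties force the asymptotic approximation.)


Step 1: Drop any zero differences (none here) and take |d_i|.
|d| = [4, 7, 3, 5, 2, 6, 8, 2]
Step 2: Midrank |d_i| (ties get averaged ranks).
ranks: |4|->4, |7|->7, |3|->3, |5|->5, |2|->1.5, |6|->6, |8|->8, |2|->1.5
Step 3: Attach original signs; sum ranks with positive sign and with negative sign.
W+ = 4 + 7 + 5 + 1.5 + 8 = 25.5
W- = 3 + 6 + 1.5 = 10.5
(Check: W+ + W- = 36 should equal n(n+1)/2 = 36.)
Step 4: Test statistic W = min(W+, W-) = 10.5.
Step 5: Ties in |d|, so use the tie-corrected normal approximation.
        E[W] = n(n+1)/4 = 8*9/4 = 18.
        Tie groups: |d|=2 (t=2); sum(t^3 - t) = 6.
        Var[W] = n(n+1)(2n+1)/24 - sum(t^3-t)/48 = 1224/24 - 6/48 = 50.875.
        z = (W - E[W]) / sqrt(Var[W]) = (10.5 - 18) / 7.1327 = -1.0515.
        Two-sided p = 2*Phi(z) = 0.293029.
Step 6: alpha = 0.1. fail to reject H0.

W+ = 25.5, W- = 10.5, W = min = 10.5, p = 0.293029, fail to reject H0.


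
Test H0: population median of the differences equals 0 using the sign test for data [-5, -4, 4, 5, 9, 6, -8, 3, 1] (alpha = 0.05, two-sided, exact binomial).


Step 1: Discard zero differences. Original n = 9; n_eff = number of nonzero differences = 9.
Nonzero differences (with sign): -5, -4, +4, +5, +9, +6, -8, +3, +1
Step 2: Count signs: positive = 6, negative = 3.
Step 3: Under H0: P(positive) = 0.5, so the number of positives S ~ Bin(9, 0.5).
Step 4: Two-sided exact p-value = sum of Bin(9,0.5) probabilities at or below the observed probability = 0.507812.
Step 5: alpha = 0.05. fail to reject H0.

n_eff = 9, pos = 6, neg = 3, p = 0.507812, fail to reject H0.


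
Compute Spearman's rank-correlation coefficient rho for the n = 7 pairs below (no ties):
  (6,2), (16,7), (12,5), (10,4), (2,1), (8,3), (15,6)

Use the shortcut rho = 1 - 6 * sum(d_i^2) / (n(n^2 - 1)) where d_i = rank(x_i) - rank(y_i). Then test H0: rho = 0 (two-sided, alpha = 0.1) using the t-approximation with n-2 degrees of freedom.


Step 1: Rank x and y separately (midranks; no ties here).
rank(x): 6->2, 16->7, 12->5, 10->4, 2->1, 8->3, 15->6
rank(y): 2->2, 7->7, 5->5, 4->4, 1->1, 3->3, 6->6
Step 2: d_i = R_x(i) - R_y(i); compute d_i^2.
  (2-2)^2=0, (7-7)^2=0, (5-5)^2=0, (4-4)^2=0, (1-1)^2=0, (3-3)^2=0, (6-6)^2=0
sum(d^2) = 0.
Step 3: rho = 1 - 6*0 / (7*(7^2 - 1)) = 1 - 0/336 = 1.000000.
Step 5: Two-sided p-value from the t-distribution with 5 df = 0.000000.
Step 6: alpha = 0.1. reject H0.

rho = 1.0000, p = 0.000000, reject H0 at alpha = 0.1.


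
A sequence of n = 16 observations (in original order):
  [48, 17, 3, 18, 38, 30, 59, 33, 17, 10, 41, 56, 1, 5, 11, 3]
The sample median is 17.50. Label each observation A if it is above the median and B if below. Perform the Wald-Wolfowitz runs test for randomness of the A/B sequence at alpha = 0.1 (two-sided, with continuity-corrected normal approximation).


Step 1: Compute median = 17.50; label A = above, B = below.
Labels in order: ABBAAAAABBAABBBB  (n_A = 8, n_B = 8)
Step 2: Count runs R = 6.
Step 3: Under H0 (random ordering), E[R] = 2*n_A*n_B/(n_A+n_B) + 1 = 2*8*8/16 + 1 = 9.0000.
        Var[R] = 2*n_A*n_B*(2*n_A*n_B - n_A - n_B) / ((n_A+n_B)^2 * (n_A+n_B-1)) = 14336/3840 = 3.7333.
        SD[R] = 1.9322.
Step 4: Continuity-corrected z = (R + 0.5 - E[R]) / SD[R] = (6 + 0.5 - 9.0000) / 1.9322 = -1.2939.
Step 5: Two-sided p-value via normal approximation = 2*(1 - Phi(|z|)) = 0.195709.
Step 6: alpha = 0.1. fail to reject H0.

R = 6, z = -1.2939, p = 0.195709, fail to reject H0.


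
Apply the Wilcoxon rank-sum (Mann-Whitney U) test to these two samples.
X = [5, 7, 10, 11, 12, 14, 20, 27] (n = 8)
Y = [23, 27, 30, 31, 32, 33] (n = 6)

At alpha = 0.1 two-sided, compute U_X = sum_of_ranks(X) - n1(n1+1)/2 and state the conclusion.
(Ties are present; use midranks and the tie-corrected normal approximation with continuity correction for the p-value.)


Step 1: Combine and sort all 14 observations; assign midranks.
sorted (value, group): (5,X), (7,X), (10,X), (11,X), (12,X), (14,X), (20,X), (23,Y), (27,X), (27,Y), (30,Y), (31,Y), (32,Y), (33,Y)
ranks: 5->1, 7->2, 10->3, 11->4, 12->5, 14->6, 20->7, 23->8, 27->9.5, 27->9.5, 30->11, 31->12, 32->13, 33->14
Step 2: Rank sum for X: R1 = 1 + 2 + 3 + 4 + 5 + 6 + 7 + 9.5 = 37.5.
Step 3: U_X = R1 - n1(n1+1)/2 = 37.5 - 8*9/2 = 37.5 - 36 = 1.5.
       U_Y = n1*n2 - U_X = 48 - 1.5 = 46.5.
Step 4: Ties are present, so use the tie-corrected normal approximation (with continuity correction) for the p-value.
Step 5: p-value = 0.004465; compare to alpha = 0.1. reject H0.

U_X = 1.5, p = 0.004465, reject H0 at alpha = 0.1.


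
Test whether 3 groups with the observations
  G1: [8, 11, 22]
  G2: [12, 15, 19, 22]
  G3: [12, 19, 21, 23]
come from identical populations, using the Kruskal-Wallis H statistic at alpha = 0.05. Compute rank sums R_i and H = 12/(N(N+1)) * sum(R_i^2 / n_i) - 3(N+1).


Step 1: Combine all N = 11 observations and assign midranks.
sorted (value, group, rank): (8,G1,1), (11,G1,2), (12,G2,3.5), (12,G3,3.5), (15,G2,5), (19,G2,6.5), (19,G3,6.5), (21,G3,8), (22,G1,9.5), (22,G2,9.5), (23,G3,11)
Step 2: Sum ranks within each group.
R_1 = 12.5 (n_1 = 3)
R_2 = 24.5 (n_2 = 4)
R_3 = 29 (n_3 = 4)
Step 3: H = 12/(N(N+1)) * sum(R_i^2/n_i) - 3(N+1)
     = 12/(11*12) * (12.5^2/3 + 24.5^2/4 + 29^2/4) - 3*12
     = 0.090909 * 412.396 - 36
     = 1.490530.
Step 4: Ties present; correction factor C = 1 - 18/(11^3 - 11) = 0.986364. Corrected H = 1.490530 / 0.986364 = 1.511137.
Step 5: Under H0, H ~ chi^2(2); p-value = 0.469744.
Step 6: alpha = 0.05. fail to reject H0.

H = 1.5111, df = 2, p = 0.469744, fail to reject H0.


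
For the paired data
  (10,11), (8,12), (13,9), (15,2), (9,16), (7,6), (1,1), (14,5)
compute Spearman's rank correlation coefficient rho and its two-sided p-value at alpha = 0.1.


Step 1: Rank x and y separately (midranks; no ties here).
rank(x): 10->5, 8->3, 13->6, 15->8, 9->4, 7->2, 1->1, 14->7
rank(y): 11->6, 12->7, 9->5, 2->2, 16->8, 6->4, 1->1, 5->3
Step 2: d_i = R_x(i) - R_y(i); compute d_i^2.
  (5-6)^2=1, (3-7)^2=16, (6-5)^2=1, (8-2)^2=36, (4-8)^2=16, (2-4)^2=4, (1-1)^2=0, (7-3)^2=16
sum(d^2) = 90.
Step 3: rho = 1 - 6*90 / (8*(8^2 - 1)) = 1 - 540/504 = -0.071429.
Step 4: Under H0, t = rho * sqrt((n-2)/(1-rho^2)) = -0.1754 ~ t(6).
Step 5: Two-sided p-value from the t-distribution with 6 df = 0.866526.
Step 6: alpha = 0.1. fail to reject H0.

rho = -0.0714, p = 0.866526, fail to reject H0 at alpha = 0.1.


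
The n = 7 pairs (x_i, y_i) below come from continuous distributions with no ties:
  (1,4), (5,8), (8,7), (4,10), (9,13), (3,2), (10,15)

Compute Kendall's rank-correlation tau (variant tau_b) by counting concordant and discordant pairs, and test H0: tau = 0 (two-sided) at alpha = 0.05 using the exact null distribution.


Step 1: Enumerate the 21 unordered pairs (i,j) with i<j and classify each by sign(x_j-x_i) * sign(y_j-y_i).
  (1,2):dx=+4,dy=+4->C; (1,3):dx=+7,dy=+3->C; (1,4):dx=+3,dy=+6->C; (1,5):dx=+8,dy=+9->C
  (1,6):dx=+2,dy=-2->D; (1,7):dx=+9,dy=+11->C; (2,3):dx=+3,dy=-1->D; (2,4):dx=-1,dy=+2->D
  (2,5):dx=+4,dy=+5->C; (2,6):dx=-2,dy=-6->C; (2,7):dx=+5,dy=+7->C; (3,4):dx=-4,dy=+3->D
  (3,5):dx=+1,dy=+6->C; (3,6):dx=-5,dy=-5->C; (3,7):dx=+2,dy=+8->C; (4,5):dx=+5,dy=+3->C
  (4,6):dx=-1,dy=-8->C; (4,7):dx=+6,dy=+5->C; (5,6):dx=-6,dy=-11->C; (5,7):dx=+1,dy=+2->C
  (6,7):dx=+7,dy=+13->C
Step 2: C = 17, D = 4, total pairs = 21.
Step 3: tau = (C - D)/(n(n-1)/2) = (17 - 4)/21 = 0.619048.
Step 4: Exact two-sided p-value (enumerate n! = 5040 permutations of y under H0): p = 0.069048.
Step 5: alpha = 0.05. fail to reject H0.

tau_b = 0.6190 (C=17, D=4), p = 0.069048, fail to reject H0.


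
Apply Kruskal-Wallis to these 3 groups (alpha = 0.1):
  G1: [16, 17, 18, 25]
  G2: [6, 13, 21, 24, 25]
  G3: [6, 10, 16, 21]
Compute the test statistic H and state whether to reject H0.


Step 1: Combine all N = 13 observations and assign midranks.
sorted (value, group, rank): (6,G2,1.5), (6,G3,1.5), (10,G3,3), (13,G2,4), (16,G1,5.5), (16,G3,5.5), (17,G1,7), (18,G1,8), (21,G2,9.5), (21,G3,9.5), (24,G2,11), (25,G1,12.5), (25,G2,12.5)
Step 2: Sum ranks within each group.
R_1 = 33 (n_1 = 4)
R_2 = 38.5 (n_2 = 5)
R_3 = 19.5 (n_3 = 4)
Step 3: H = 12/(N(N+1)) * sum(R_i^2/n_i) - 3(N+1)
     = 12/(13*14) * (33^2/4 + 38.5^2/5 + 19.5^2/4) - 3*14
     = 0.065934 * 663.763 - 42
     = 1.764560.
Step 4: Ties present; correction factor C = 1 - 24/(13^3 - 13) = 0.989011. Corrected H = 1.764560 / 0.989011 = 1.784167.
Step 5: Under H0, H ~ chi^2(2); p-value = 0.409801.
Step 6: alpha = 0.1. fail to reject H0.

H = 1.7842, df = 2, p = 0.409801, fail to reject H0.


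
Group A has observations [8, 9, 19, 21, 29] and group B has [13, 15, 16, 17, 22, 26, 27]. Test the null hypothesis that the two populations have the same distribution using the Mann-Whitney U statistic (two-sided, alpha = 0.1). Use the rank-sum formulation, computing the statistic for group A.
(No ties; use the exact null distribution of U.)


Step 1: Combine and sort all 12 observations; assign midranks.
sorted (value, group): (8,X), (9,X), (13,Y), (15,Y), (16,Y), (17,Y), (19,X), (21,X), (22,Y), (26,Y), (27,Y), (29,X)
ranks: 8->1, 9->2, 13->3, 15->4, 16->5, 17->6, 19->7, 21->8, 22->9, 26->10, 27->11, 29->12
Step 2: Rank sum for X: R1 = 1 + 2 + 7 + 8 + 12 = 30.
Step 3: U_X = R1 - n1(n1+1)/2 = 30 - 5*6/2 = 30 - 15 = 15.
       U_Y = n1*n2 - U_X = 35 - 15 = 20.
Step 4: No ties, so the exact null distribution of U (based on enumerating the C(12,5) = 792 equally likely rank assignments) gives the two-sided p-value.
Step 5: p-value = 0.755051; compare to alpha = 0.1. fail to reject H0.

U_X = 15, p = 0.755051, fail to reject H0 at alpha = 0.1.


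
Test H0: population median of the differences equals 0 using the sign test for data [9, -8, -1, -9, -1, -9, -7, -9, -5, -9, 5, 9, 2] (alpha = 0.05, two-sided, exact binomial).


Step 1: Discard zero differences. Original n = 13; n_eff = number of nonzero differences = 13.
Nonzero differences (with sign): +9, -8, -1, -9, -1, -9, -7, -9, -5, -9, +5, +9, +2
Step 2: Count signs: positive = 4, negative = 9.
Step 3: Under H0: P(positive) = 0.5, so the number of positives S ~ Bin(13, 0.5).
Step 4: Two-sided exact p-value = sum of Bin(13,0.5) probabilities at or below the observed probability = 0.266846.
Step 5: alpha = 0.05. fail to reject H0.

n_eff = 13, pos = 4, neg = 9, p = 0.266846, fail to reject H0.


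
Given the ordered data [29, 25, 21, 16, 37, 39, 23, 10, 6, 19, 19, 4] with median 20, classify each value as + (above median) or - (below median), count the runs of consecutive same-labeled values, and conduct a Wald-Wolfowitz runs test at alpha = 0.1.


Step 1: Compute median = 20; label A = above, B = below.
Labels in order: AAABAAABBBBB  (n_A = 6, n_B = 6)
Step 2: Count runs R = 4.
Step 3: Under H0 (random ordering), E[R] = 2*n_A*n_B/(n_A+n_B) + 1 = 2*6*6/12 + 1 = 7.0000.
        Var[R] = 2*n_A*n_B*(2*n_A*n_B - n_A - n_B) / ((n_A+n_B)^2 * (n_A+n_B-1)) = 4320/1584 = 2.7273.
        SD[R] = 1.6514.
Step 4: Continuity-corrected z = (R + 0.5 - E[R]) / SD[R] = (4 + 0.5 - 7.0000) / 1.6514 = -1.5138.
Step 5: Two-sided p-value via normal approximation = 2*(1 - Phi(|z|)) = 0.130070.
Step 6: alpha = 0.1. fail to reject H0.

R = 4, z = -1.5138, p = 0.130070, fail to reject H0.


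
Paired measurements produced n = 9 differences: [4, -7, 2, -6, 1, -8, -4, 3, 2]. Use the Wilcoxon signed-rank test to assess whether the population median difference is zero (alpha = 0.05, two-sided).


Step 1: Drop any zero differences (none here) and take |d_i|.
|d| = [4, 7, 2, 6, 1, 8, 4, 3, 2]
Step 2: Midrank |d_i| (ties get averaged ranks).
ranks: |4|->5.5, |7|->8, |2|->2.5, |6|->7, |1|->1, |8|->9, |4|->5.5, |3|->4, |2|->2.5
Step 3: Attach original signs; sum ranks with positive sign and with negative sign.
W+ = 5.5 + 2.5 + 1 + 4 + 2.5 = 15.5
W- = 8 + 7 + 9 + 5.5 = 29.5
(Check: W+ + W- = 45 should equal n(n+1)/2 = 45.)
Step 4: Test statistic W = min(W+, W-) = 15.5.
Step 5: Ties in |d|, so use the tie-corrected normal approximation.
        E[W] = n(n+1)/4 = 9*10/4 = 22.5.
        Tie groups: |d|=2 (t=2), |d|=4 (t=2); sum(t^3 - t) = 12.
        Var[W] = n(n+1)(2n+1)/24 - sum(t^3-t)/48 = 1710/24 - 12/48 = 71.
        z = (W - E[W]) / sqrt(Var[W]) = (15.5 - 22.5) / 8.4261 = -0.8307.
        Two-sided p = 2*Phi(z) = 0.406116.
Step 6: alpha = 0.05. fail to reject H0.

W+ = 15.5, W- = 29.5, W = min = 15.5, p = 0.406116, fail to reject H0.


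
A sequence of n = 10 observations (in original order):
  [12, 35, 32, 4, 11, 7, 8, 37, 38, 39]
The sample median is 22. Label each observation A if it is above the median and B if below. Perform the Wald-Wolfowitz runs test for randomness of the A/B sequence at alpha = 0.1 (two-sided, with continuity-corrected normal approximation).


Step 1: Compute median = 22; label A = above, B = below.
Labels in order: BAABBBBAAA  (n_A = 5, n_B = 5)
Step 2: Count runs R = 4.
Step 3: Under H0 (random ordering), E[R] = 2*n_A*n_B/(n_A+n_B) + 1 = 2*5*5/10 + 1 = 6.0000.
        Var[R] = 2*n_A*n_B*(2*n_A*n_B - n_A - n_B) / ((n_A+n_B)^2 * (n_A+n_B-1)) = 2000/900 = 2.2222.
        SD[R] = 1.4907.
Step 4: Continuity-corrected z = (R + 0.5 - E[R]) / SD[R] = (4 + 0.5 - 6.0000) / 1.4907 = -1.0062.
Step 5: Two-sided p-value via normal approximation = 2*(1 - Phi(|z|)) = 0.314305.
Step 6: alpha = 0.1. fail to reject H0.

R = 4, z = -1.0062, p = 0.314305, fail to reject H0.


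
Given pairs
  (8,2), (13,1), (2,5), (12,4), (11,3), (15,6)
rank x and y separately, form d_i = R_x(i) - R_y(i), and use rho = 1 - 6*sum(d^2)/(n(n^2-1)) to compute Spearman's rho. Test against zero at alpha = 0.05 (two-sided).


Step 1: Rank x and y separately (midranks; no ties here).
rank(x): 8->2, 13->5, 2->1, 12->4, 11->3, 15->6
rank(y): 2->2, 1->1, 5->5, 4->4, 3->3, 6->6
Step 2: d_i = R_x(i) - R_y(i); compute d_i^2.
  (2-2)^2=0, (5-1)^2=16, (1-5)^2=16, (4-4)^2=0, (3-3)^2=0, (6-6)^2=0
sum(d^2) = 32.
Step 3: rho = 1 - 6*32 / (6*(6^2 - 1)) = 1 - 192/210 = 0.085714.
Step 4: Under H0, t = rho * sqrt((n-2)/(1-rho^2)) = 0.1721 ~ t(4).
Step 5: Two-sided p-value from the t-distribution with 4 df = 0.871743.
Step 6: alpha = 0.05. fail to reject H0.

rho = 0.0857, p = 0.871743, fail to reject H0 at alpha = 0.05.


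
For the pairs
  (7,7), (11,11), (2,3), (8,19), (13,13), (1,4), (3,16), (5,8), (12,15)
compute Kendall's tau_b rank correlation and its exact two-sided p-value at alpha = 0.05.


Step 1: Enumerate the 36 unordered pairs (i,j) with i<j and classify each by sign(x_j-x_i) * sign(y_j-y_i).
  (1,2):dx=+4,dy=+4->C; (1,3):dx=-5,dy=-4->C; (1,4):dx=+1,dy=+12->C; (1,5):dx=+6,dy=+6->C
  (1,6):dx=-6,dy=-3->C; (1,7):dx=-4,dy=+9->D; (1,8):dx=-2,dy=+1->D; (1,9):dx=+5,dy=+8->C
  (2,3):dx=-9,dy=-8->C; (2,4):dx=-3,dy=+8->D; (2,5):dx=+2,dy=+2->C; (2,6):dx=-10,dy=-7->C
  (2,7):dx=-8,dy=+5->D; (2,8):dx=-6,dy=-3->C; (2,9):dx=+1,dy=+4->C; (3,4):dx=+6,dy=+16->C
  (3,5):dx=+11,dy=+10->C; (3,6):dx=-1,dy=+1->D; (3,7):dx=+1,dy=+13->C; (3,8):dx=+3,dy=+5->C
  (3,9):dx=+10,dy=+12->C; (4,5):dx=+5,dy=-6->D; (4,6):dx=-7,dy=-15->C; (4,7):dx=-5,dy=-3->C
  (4,8):dx=-3,dy=-11->C; (4,9):dx=+4,dy=-4->D; (5,6):dx=-12,dy=-9->C; (5,7):dx=-10,dy=+3->D
  (5,8):dx=-8,dy=-5->C; (5,9):dx=-1,dy=+2->D; (6,7):dx=+2,dy=+12->C; (6,8):dx=+4,dy=+4->C
  (6,9):dx=+11,dy=+11->C; (7,8):dx=+2,dy=-8->D; (7,9):dx=+9,dy=-1->D; (8,9):dx=+7,dy=+7->C
Step 2: C = 25, D = 11, total pairs = 36.
Step 3: tau = (C - D)/(n(n-1)/2) = (25 - 11)/36 = 0.388889.
Step 4: Exact two-sided p-value (enumerate n! = 362880 permutations of y under H0): p = 0.180181.
Step 5: alpha = 0.05. fail to reject H0.

tau_b = 0.3889 (C=25, D=11), p = 0.180181, fail to reject H0.


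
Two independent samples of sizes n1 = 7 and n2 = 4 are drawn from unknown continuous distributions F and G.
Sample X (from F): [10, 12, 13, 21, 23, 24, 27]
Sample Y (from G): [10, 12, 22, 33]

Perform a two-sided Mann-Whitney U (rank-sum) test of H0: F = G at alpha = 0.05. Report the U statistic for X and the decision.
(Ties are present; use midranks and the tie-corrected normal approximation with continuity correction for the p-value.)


Step 1: Combine and sort all 11 observations; assign midranks.
sorted (value, group): (10,X), (10,Y), (12,X), (12,Y), (13,X), (21,X), (22,Y), (23,X), (24,X), (27,X), (33,Y)
ranks: 10->1.5, 10->1.5, 12->3.5, 12->3.5, 13->5, 21->6, 22->7, 23->8, 24->9, 27->10, 33->11
Step 2: Rank sum for X: R1 = 1.5 + 3.5 + 5 + 6 + 8 + 9 + 10 = 43.
Step 3: U_X = R1 - n1(n1+1)/2 = 43 - 7*8/2 = 43 - 28 = 15.
       U_Y = n1*n2 - U_X = 28 - 15 = 13.
Step 4: Ties are present, so use the tie-corrected normal approximation (with continuity correction) for the p-value.
Step 5: p-value = 0.924376; compare to alpha = 0.05. fail to reject H0.

U_X = 15, p = 0.924376, fail to reject H0 at alpha = 0.05.


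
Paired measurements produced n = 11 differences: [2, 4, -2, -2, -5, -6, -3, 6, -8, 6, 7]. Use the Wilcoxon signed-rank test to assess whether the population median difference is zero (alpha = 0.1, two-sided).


Step 1: Drop any zero differences (none here) and take |d_i|.
|d| = [2, 4, 2, 2, 5, 6, 3, 6, 8, 6, 7]
Step 2: Midrank |d_i| (ties get averaged ranks).
ranks: |2|->2, |4|->5, |2|->2, |2|->2, |5|->6, |6|->8, |3|->4, |6|->8, |8|->11, |6|->8, |7|->10
Step 3: Attach original signs; sum ranks with positive sign and with negative sign.
W+ = 2 + 5 + 8 + 8 + 10 = 33
W- = 2 + 2 + 6 + 8 + 4 + 11 = 33
(Check: W+ + W- = 66 should equal n(n+1)/2 = 66.)
Step 4: Test statistic W = min(W+, W-) = 33.
Step 5: Ties in |d|, so use the tie-corrected normal approximation.
        E[W] = n(n+1)/4 = 11*12/4 = 33.
        Tie groups: |d|=2 (t=3), |d|=6 (t=3); sum(t^3 - t) = 48.
        Var[W] = n(n+1)(2n+1)/24 - sum(t^3-t)/48 = 3036/24 - 48/48 = 125.5.
        z = (W - E[W]) / sqrt(Var[W]) = (33 - 33) / 11.2027 = 0.0000.
        Two-sided p = 2*Phi(z) = 1.000000.
Step 6: alpha = 0.1. fail to reject H0.

W+ = 33, W- = 33, W = min = 33, p = 1.000000, fail to reject H0.


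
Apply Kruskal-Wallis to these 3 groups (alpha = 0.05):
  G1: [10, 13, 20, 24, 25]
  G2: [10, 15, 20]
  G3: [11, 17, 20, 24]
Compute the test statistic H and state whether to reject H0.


Step 1: Combine all N = 12 observations and assign midranks.
sorted (value, group, rank): (10,G1,1.5), (10,G2,1.5), (11,G3,3), (13,G1,4), (15,G2,5), (17,G3,6), (20,G1,8), (20,G2,8), (20,G3,8), (24,G1,10.5), (24,G3,10.5), (25,G1,12)
Step 2: Sum ranks within each group.
R_1 = 36 (n_1 = 5)
R_2 = 14.5 (n_2 = 3)
R_3 = 27.5 (n_3 = 4)
Step 3: H = 12/(N(N+1)) * sum(R_i^2/n_i) - 3(N+1)
     = 12/(12*13) * (36^2/5 + 14.5^2/3 + 27.5^2/4) - 3*13
     = 0.076923 * 518.346 - 39
     = 0.872756.
Step 4: Ties present; correction factor C = 1 - 36/(12^3 - 12) = 0.979021. Corrected H = 0.872756 / 0.979021 = 0.891458.
Step 5: Under H0, H ~ chi^2(2); p-value = 0.640357.
Step 6: alpha = 0.05. fail to reject H0.

H = 0.8915, df = 2, p = 0.640357, fail to reject H0.


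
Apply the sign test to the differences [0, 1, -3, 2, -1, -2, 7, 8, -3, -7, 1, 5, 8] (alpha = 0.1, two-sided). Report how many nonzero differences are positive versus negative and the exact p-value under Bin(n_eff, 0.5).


Step 1: Discard zero differences. Original n = 13; n_eff = number of nonzero differences = 12.
Nonzero differences (with sign): +1, -3, +2, -1, -2, +7, +8, -3, -7, +1, +5, +8
Step 2: Count signs: positive = 7, negative = 5.
Step 3: Under H0: P(positive) = 0.5, so the number of positives S ~ Bin(12, 0.5).
Step 4: Two-sided exact p-value = sum of Bin(12,0.5) probabilities at or below the observed probability = 0.774414.
Step 5: alpha = 0.1. fail to reject H0.

n_eff = 12, pos = 7, neg = 5, p = 0.774414, fail to reject H0.


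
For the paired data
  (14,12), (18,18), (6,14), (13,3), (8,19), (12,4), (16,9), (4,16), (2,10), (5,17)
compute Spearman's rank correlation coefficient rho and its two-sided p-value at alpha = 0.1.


Step 1: Rank x and y separately (midranks; no ties here).
rank(x): 14->8, 18->10, 6->4, 13->7, 8->5, 12->6, 16->9, 4->2, 2->1, 5->3
rank(y): 12->5, 18->9, 14->6, 3->1, 19->10, 4->2, 9->3, 16->7, 10->4, 17->8
Step 2: d_i = R_x(i) - R_y(i); compute d_i^2.
  (8-5)^2=9, (10-9)^2=1, (4-6)^2=4, (7-1)^2=36, (5-10)^2=25, (6-2)^2=16, (9-3)^2=36, (2-7)^2=25, (1-4)^2=9, (3-8)^2=25
sum(d^2) = 186.
Step 3: rho = 1 - 6*186 / (10*(10^2 - 1)) = 1 - 1116/990 = -0.127273.
Step 4: Under H0, t = rho * sqrt((n-2)/(1-rho^2)) = -0.3629 ~ t(8).
Step 5: Two-sided p-value from the t-distribution with 8 df = 0.726057.
Step 6: alpha = 0.1. fail to reject H0.

rho = -0.1273, p = 0.726057, fail to reject H0 at alpha = 0.1.


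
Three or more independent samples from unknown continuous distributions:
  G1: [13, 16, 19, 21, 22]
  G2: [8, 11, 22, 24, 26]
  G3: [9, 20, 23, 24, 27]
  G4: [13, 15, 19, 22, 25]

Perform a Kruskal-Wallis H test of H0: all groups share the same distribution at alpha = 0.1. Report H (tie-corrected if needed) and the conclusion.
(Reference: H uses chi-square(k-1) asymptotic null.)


Step 1: Combine all N = 20 observations and assign midranks.
sorted (value, group, rank): (8,G2,1), (9,G3,2), (11,G2,3), (13,G1,4.5), (13,G4,4.5), (15,G4,6), (16,G1,7), (19,G1,8.5), (19,G4,8.5), (20,G3,10), (21,G1,11), (22,G1,13), (22,G2,13), (22,G4,13), (23,G3,15), (24,G2,16.5), (24,G3,16.5), (25,G4,18), (26,G2,19), (27,G3,20)
Step 2: Sum ranks within each group.
R_1 = 44 (n_1 = 5)
R_2 = 52.5 (n_2 = 5)
R_3 = 63.5 (n_3 = 5)
R_4 = 50 (n_4 = 5)
Step 3: H = 12/(N(N+1)) * sum(R_i^2/n_i) - 3(N+1)
     = 12/(20*21) * (44^2/5 + 52.5^2/5 + 63.5^2/5 + 50^2/5) - 3*21
     = 0.028571 * 2244.9 - 63
     = 1.140000.
Step 4: Ties present; correction factor C = 1 - 42/(20^3 - 20) = 0.994737. Corrected H = 1.140000 / 0.994737 = 1.146032.
Step 5: Under H0, H ~ chi^2(3); p-value = 0.765975.
Step 6: alpha = 0.1. fail to reject H0.

H = 1.1460, df = 3, p = 0.765975, fail to reject H0.


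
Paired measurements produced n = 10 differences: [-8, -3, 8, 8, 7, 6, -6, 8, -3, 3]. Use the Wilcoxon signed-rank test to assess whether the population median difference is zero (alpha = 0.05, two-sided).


Step 1: Drop any zero differences (none here) and take |d_i|.
|d| = [8, 3, 8, 8, 7, 6, 6, 8, 3, 3]
Step 2: Midrank |d_i| (ties get averaged ranks).
ranks: |8|->8.5, |3|->2, |8|->8.5, |8|->8.5, |7|->6, |6|->4.5, |6|->4.5, |8|->8.5, |3|->2, |3|->2
Step 3: Attach original signs; sum ranks with positive sign and with negative sign.
W+ = 8.5 + 8.5 + 6 + 4.5 + 8.5 + 2 = 38
W- = 8.5 + 2 + 4.5 + 2 = 17
(Check: W+ + W- = 55 should equal n(n+1)/2 = 55.)
Step 4: Test statistic W = min(W+, W-) = 17.
Step 5: Ties in |d|, so use the tie-corrected normal approximation.
        E[W] = n(n+1)/4 = 10*11/4 = 27.5.
        Tie groups: |d|=3 (t=3), |d|=6 (t=2), |d|=8 (t=4); sum(t^3 - t) = 90.
        Var[W] = n(n+1)(2n+1)/24 - sum(t^3-t)/48 = 2310/24 - 90/48 = 94.375.
        z = (W - E[W]) / sqrt(Var[W]) = (17 - 27.5) / 9.7147 = -1.0808.
        Two-sided p = 2*Phi(z) = 0.279769.
Step 6: alpha = 0.05. fail to reject H0.

W+ = 38, W- = 17, W = min = 17, p = 0.279769, fail to reject H0.
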